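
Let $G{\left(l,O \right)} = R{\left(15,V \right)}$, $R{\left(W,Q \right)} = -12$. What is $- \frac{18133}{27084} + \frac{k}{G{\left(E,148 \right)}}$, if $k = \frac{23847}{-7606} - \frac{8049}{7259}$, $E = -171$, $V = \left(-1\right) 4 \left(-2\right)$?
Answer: $- \frac{7742367683}{24514107576} \approx -0.31583$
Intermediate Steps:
$V = 8$ ($V = \left(-4\right) \left(-2\right) = 8$)
$G{\left(l,O \right)} = -12$
$k = - \frac{234326067}{55211954}$ ($k = 23847 \left(- \frac{1}{7606}\right) - \frac{8049}{7259} = - \frac{23847}{7606} - \frac{8049}{7259} = - \frac{234326067}{55211954} \approx -4.2441$)
$- \frac{18133}{27084} + \frac{k}{G{\left(E,148 \right)}} = - \frac{18133}{27084} - \frac{234326067}{55211954 \left(-12\right)} = \left(-18133\right) \frac{1}{27084} - - \frac{78108689}{220847816} = - \frac{18133}{27084} + \frac{78108689}{220847816} = - \frac{7742367683}{24514107576}$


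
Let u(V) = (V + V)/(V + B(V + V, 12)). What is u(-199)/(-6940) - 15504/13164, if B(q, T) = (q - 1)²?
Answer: -712843908177/605255423180 ≈ -1.1778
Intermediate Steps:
B(q, T) = (-1 + q)²
u(V) = 2*V/(V + (-1 + 2*V)²) (u(V) = (V + V)/(V + (-1 + (V + V))²) = (2*V)/(V + (-1 + 2*V)²) = 2*V/(V + (-1 + 2*V)²))
u(-199)/(-6940) - 15504/13164 = (2*(-199)/(-199 + (-1 + 2*(-199))²))/(-6940) - 15504/13164 = (2*(-199)/(-199 + (-1 - 398)²))*(-1/6940) - 15504*1/13164 = (2*(-199)/(-199 + (-399)²))*(-1/6940) - 1292/1097 = (2*(-199)/(-199 + 159201))*(-1/6940) - 1292/1097 = (2*(-199)/159002)*(-1/6940) - 1292/1097 = (2*(-199)*(1/159002))*(-1/6940) - 1292/1097 = -199/79501*(-1/6940) - 1292/1097 = 199/551736940 - 1292/1097 = -712843908177/605255423180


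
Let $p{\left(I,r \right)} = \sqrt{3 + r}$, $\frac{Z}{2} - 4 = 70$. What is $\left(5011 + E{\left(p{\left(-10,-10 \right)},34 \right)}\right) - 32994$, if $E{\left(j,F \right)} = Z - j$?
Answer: $-27835 - i \sqrt{7} \approx -27835.0 - 2.6458 i$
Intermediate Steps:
$Z = 148$ ($Z = 8 + 2 \cdot 70 = 8 + 140 = 148$)
$E{\left(j,F \right)} = 148 - j$
$\left(5011 + E{\left(p{\left(-10,-10 \right)},34 \right)}\right) - 32994 = \left(5011 + \left(148 - \sqrt{3 - 10}\right)\right) - 32994 = \left(5011 + \left(148 - \sqrt{-7}\right)\right) - 32994 = \left(5011 + \left(148 - i \sqrt{7}\right)\right) - 32994 = \left(5159 - i \sqrt{7}\right) - 32994 = -27835 - i \sqrt{7}$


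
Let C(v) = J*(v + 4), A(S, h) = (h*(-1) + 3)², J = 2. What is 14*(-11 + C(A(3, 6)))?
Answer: 210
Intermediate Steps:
A(S, h) = (3 - h)² (A(S, h) = (-h + 3)² = (3 - h)²)
C(v) = 8 + 2*v (C(v) = 2*(v + 4) = 2*(4 + v) = 8 + 2*v)
14*(-11 + C(A(3, 6))) = 14*(-11 + (8 + 2*(-3 + 6)²)) = 14*(-11 + (8 + 2*3²)) = 14*(-11 + (8 + 2*9)) = 14*(-11 + (8 + 18)) = 14*(-11 + 26) = 14*15 = 210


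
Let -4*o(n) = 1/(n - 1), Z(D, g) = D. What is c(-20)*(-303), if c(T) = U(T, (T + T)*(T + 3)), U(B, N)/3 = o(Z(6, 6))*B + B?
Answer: 17271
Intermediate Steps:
o(n) = -1/(4*(-1 + n)) (o(n) = -1/(4*(n - 1)) = -1/(4*(-1 + n)))
U(B, N) = 57*B/20 (U(B, N) = 3*((-1/(-4 + 4*6))*B + B) = 3*((-1/(-4 + 24))*B + B) = 3*((-1/20)*B + B) = 3*((-1*1/20)*B + B) = 3*(-B/20 + B) = 3*(19*B/20) = 57*B/20)
c(T) = 57*T/20
c(-20)*(-303) = ((57/20)*(-20))*(-303) = -57*(-303) = 17271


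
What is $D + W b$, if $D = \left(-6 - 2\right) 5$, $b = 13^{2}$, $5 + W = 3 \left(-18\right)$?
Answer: $-10011$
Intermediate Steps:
$W = -59$ ($W = -5 + 3 \left(-18\right) = -5 - 54 = -59$)
$b = 169$
$D = -40$ ($D = \left(-8\right) 5 = -40$)
$D + W b = -40 - 9971 = -10011$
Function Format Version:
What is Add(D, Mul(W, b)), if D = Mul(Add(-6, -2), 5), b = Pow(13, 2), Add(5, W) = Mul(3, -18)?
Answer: -10011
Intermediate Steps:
W = -59 (W = Add(-5, Mul(3, -18)) = Add(-5, -54) = -59)
b = 169
D = -40 (D = Mul(-8, 5) = -40)
Add(D, Mul(W, b)) = Add(-40, Mul(-59, 169)) = Add(-40, -9971) = -10011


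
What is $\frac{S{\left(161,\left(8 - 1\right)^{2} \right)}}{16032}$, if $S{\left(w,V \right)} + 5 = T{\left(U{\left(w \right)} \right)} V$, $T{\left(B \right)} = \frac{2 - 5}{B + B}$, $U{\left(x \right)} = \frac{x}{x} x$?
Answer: $- \frac{251}{737472} \approx -0.00034035$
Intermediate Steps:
$U{\left(x \right)} = x$ ($U{\left(x \right)} = 1 x = x$)
$T{\left(B \right)} = - \frac{3}{2 B}$
$S{\left(w,V \right)} = -5 - \frac{3 V}{2 w}$ ($S{\left(w,V \right)} = -5 + - \frac{3}{2 w} V = -5 - \frac{3 V}{2 w}$)
$\frac{S{\left(161,\left(8 - 1\right)^{2} \right)}}{16032} = \frac{-5 - \frac{3 \left(8 - 1\right)^{2}}{2 \cdot 161}}{16032} = \left(-5 - \frac{3}{2} \cdot 7^{2} \cdot \frac{1}{161}\right) \frac{1}{16032} = \left(-5 - \frac{147}{2} \cdot \frac{1}{161}\right) \frac{1}{16032} = \left(-5 - \frac{21}{46}\right) \frac{1}{16032} = \left(- \frac{251}{46}\right) \frac{1}{16032} = - \frac{251}{737472}$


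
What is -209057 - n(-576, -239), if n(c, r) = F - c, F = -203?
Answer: -209430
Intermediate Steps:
n(c, r) = -203 - c
-209057 - n(-576, -239) = -209057 - (-203 - 1*(-576)) = -209057 - (-203 + 576) = -209057 - 1*373 = -209057 - 373 = -209430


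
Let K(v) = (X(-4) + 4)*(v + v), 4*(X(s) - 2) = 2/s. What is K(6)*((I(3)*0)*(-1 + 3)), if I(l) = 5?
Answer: 0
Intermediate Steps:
X(s) = 2 + 1/(2*s) (X(s) = 2 + (2/s)/4 = 2 + 1/(2*s))
K(v) = 47*v/4 (K(v) = ((2 + (½)/(-4)) + 4)*(v + v) = ((2 + (½)*(-¼)) + 4)*(2*v) = ((2 - ⅛) + 4)*(2*v) = (15/8 + 4)*(2*v) = 47*(2*v)/8 = 47*v/4)
K(6)*((I(3)*0)*(-1 + 3)) = ((47/4)*6)*((5*0)*(-1 + 3)) = 141*(0*2)/2 = (141/2)*0 = 0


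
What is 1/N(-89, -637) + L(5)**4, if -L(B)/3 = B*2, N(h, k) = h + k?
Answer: 588059999/726 ≈ 8.1000e+5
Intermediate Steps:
L(B) = -6*B (L(B) = -3*B*2 = -6*B)
1/N(-89, -637) + L(5)**4 = 1/(-89 - 637) + (-6*5)**4 = 1/(-726) + (-30)**4 = -1/726 + 810000 = 588059999/726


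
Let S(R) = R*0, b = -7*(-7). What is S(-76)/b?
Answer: 0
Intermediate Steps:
b = 49
S(R) = 0
S(-76)/b = 0/49 = 0*(1/49) = 0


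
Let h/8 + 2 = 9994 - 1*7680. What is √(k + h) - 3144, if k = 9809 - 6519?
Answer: -3144 + √21786 ≈ -2996.4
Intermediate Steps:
h = 18496 (h = -16 + 8*(9994 - 1*7680) = -16 + 8*(9994 - 7680) = -16 + 8*2314 = -16 + 18512 = 18496)
k = 3290
√(k + h) - 3144 = √(3290 + 18496) - 3144 = √21786 - 3144 = -3144 + √21786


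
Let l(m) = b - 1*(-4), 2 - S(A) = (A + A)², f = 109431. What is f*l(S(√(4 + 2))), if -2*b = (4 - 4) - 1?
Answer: 984879/2 ≈ 4.9244e+5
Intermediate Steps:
b = ½ (b = -((4 - 4) - 1)/2 = -(0 - 1)/2 = -½*(-1) = ½ ≈ 0.50000)
S(A) = 2 - 4*A² (S(A) = 2 - (A + A)² = 2 - (2*A)² = 2 - 4*A²)
l(m) = 9/2 (l(m) = ½ - 1*(-4) = ½ + 4 = 9/2)
f*l(S(√(4 + 2))) = 109431*(9/2) = 984879/2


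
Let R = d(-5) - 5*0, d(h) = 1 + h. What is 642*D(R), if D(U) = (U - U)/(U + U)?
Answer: 0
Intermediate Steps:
R = -4 (R = (1 - 5) - 5*0 = -4 + 0 = -4)
D(U) = 0 (D(U) = 0/((2*U)) = 0*(1/(2*U)) = 0)
642*D(R) = 642*0 = 0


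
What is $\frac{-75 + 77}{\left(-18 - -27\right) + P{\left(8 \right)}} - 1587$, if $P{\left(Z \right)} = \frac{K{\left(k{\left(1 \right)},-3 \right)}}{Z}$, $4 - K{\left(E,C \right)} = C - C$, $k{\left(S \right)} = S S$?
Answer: $- \frac{30149}{19} \approx -1586.8$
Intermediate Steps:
$k{\left(S \right)} = S^{2}$
$K{\left(E,C \right)} = 4$ ($K{\left(E,C \right)} = 4 - \left(C - C\right) = 4 - 0 = 4 + 0 = 4$)
$P{\left(Z \right)} = \frac{4}{Z}$
$\frac{-75 + 77}{\left(-18 - -27\right) + P{\left(8 \right)}} - 1587 = \frac{-75 + 77}{\left(-18 - -27\right) + \frac{4}{8}} - 1587 = \frac{2}{\left(-18 + 27\right) + 4 \cdot \frac{1}{8}} - 1587 = \frac{2}{9 + \frac{1}{2}} - 1587 = \frac{2}{\frac{19}{2}} - 1587 = 2 \cdot \frac{2}{19} - 1587 = \frac{4}{19} - 1587 = - \frac{30149}{19}$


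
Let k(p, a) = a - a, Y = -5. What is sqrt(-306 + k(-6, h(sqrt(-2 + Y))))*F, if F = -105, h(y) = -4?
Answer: -315*I*sqrt(34) ≈ -1836.8*I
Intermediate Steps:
k(p, a) = 0
sqrt(-306 + k(-6, h(sqrt(-2 + Y))))*F = sqrt(-306 + 0)*(-105) = sqrt(-306)*(-105) = (3*I*sqrt(34))*(-105) = -315*I*sqrt(34)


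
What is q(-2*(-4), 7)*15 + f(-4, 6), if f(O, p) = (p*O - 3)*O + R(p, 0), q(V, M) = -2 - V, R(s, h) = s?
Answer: -36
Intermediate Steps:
f(O, p) = p + O*(-3 + O*p) (f(O, p) = (p*O - 3)*O + p = (O*p - 3)*O + p = (-3 + O*p)*O + p = O*(-3 + O*p) + p = p + O*(-3 + O*p))
q(-2*(-4), 7)*15 + f(-4, 6) = (-2 - (-2)*(-4))*15 + (6 - 3*(-4) + 6*(-4)²) = (-2 - 1*8)*15 + (6 + 12 + 6*16) = (-2 - 8)*15 + (6 + 12 + 96) = -10*15 + 114 = -150 + 114 = -36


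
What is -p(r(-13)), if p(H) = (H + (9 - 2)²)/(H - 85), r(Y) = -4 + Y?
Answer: 16/51 ≈ 0.31373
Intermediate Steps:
p(H) = (49 + H)/(-85 + H) (p(H) = (H + 7²)/(-85 + H) = (H + 49)/(-85 + H) = (49 + H)/(-85 + H))
-p(r(-13)) = -(49 + (-4 - 13))/(-85 + (-4 - 13)) = -(49 - 17)/(-85 - 17) = -32/(-102) = -(-1)*32/102 = -1*(-16/51) = 16/51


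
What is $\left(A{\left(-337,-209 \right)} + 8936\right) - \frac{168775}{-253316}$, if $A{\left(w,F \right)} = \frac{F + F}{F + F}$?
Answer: $\frac{2264053867}{253316} \approx 8937.7$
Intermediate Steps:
$A{\left(w,F \right)} = 1$ ($A{\left(w,F \right)} = \frac{2 F}{2 F} = 2 F \frac{1}{2 F} = 1$)
$\left(A{\left(-337,-209 \right)} + 8936\right) - \frac{168775}{-253316} = \left(1 + 8936\right) - \frac{168775}{-253316} = 8937 - - \frac{168775}{253316} = 8937 + \frac{168775}{253316} = \frac{2264053867}{253316}$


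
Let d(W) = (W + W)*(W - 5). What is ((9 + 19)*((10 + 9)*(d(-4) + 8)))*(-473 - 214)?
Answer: -29238720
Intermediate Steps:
d(W) = 2*W*(-5 + W) (d(W) = (2*W)*(-5 + W) = 2*W*(-5 + W))
((9 + 19)*((10 + 9)*(d(-4) + 8)))*(-473 - 214) = ((9 + 19)*((10 + 9)*(2*(-4)*(-5 - 4) + 8)))*(-473 - 214) = (28*(19*(2*(-4)*(-9) + 8)))*(-687) = (28*(19*(72 + 8)))*(-687) = (28*(19*80))*(-687) = (28*1520)*(-687) = 42560*(-687) = -29238720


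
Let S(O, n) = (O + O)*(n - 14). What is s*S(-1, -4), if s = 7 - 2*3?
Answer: 36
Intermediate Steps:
S(O, n) = 2*O*(-14 + n) (S(O, n) = (2*O)*(-14 + n) = 2*O*(-14 + n))
s = 1 (s = 7 - 6 = 1)
s*S(-1, -4) = 1*(2*(-1)*(-14 - 4)) = 1*(2*(-1)*(-18)) = 1*36 = 36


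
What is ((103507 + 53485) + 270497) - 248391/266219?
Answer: 113805445700/266219 ≈ 4.2749e+5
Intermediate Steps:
((103507 + 53485) + 270497) - 248391/266219 = (156992 + 270497) - 248391*1/266219 = 427489 - 248391/266219 = 113805445700/266219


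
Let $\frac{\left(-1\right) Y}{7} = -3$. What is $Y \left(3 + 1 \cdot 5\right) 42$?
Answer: $7056$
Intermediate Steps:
$Y = 21$ ($Y = \left(-7\right) \left(-3\right) = 21$)
$Y \left(3 + 1 \cdot 5\right) 42 = 21 \left(3 + 1 \cdot 5\right) 42 = 21 \left(3 + 5\right) 42 = 21 \cdot 8 \cdot 42 = 168 \cdot 42 = 7056$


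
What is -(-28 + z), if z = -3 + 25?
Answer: 6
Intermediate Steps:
z = 22
-(-28 + z) = -(-28 + 22) = -1*(-6) = 6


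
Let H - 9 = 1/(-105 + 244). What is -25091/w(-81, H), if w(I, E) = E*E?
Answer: -484783211/1567504 ≈ -309.27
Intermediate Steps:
H = 1252/139 (H = 9 + 1/(-105 + 244) = 9 + 1/139 = 1252/139 ≈ 9.0072)
w(I, E) = E²
-25091/w(-81, H) = -25091/((1252/139)²) = -25091/1567504/19321 = -25091*19321/1567504 = -484783211/1567504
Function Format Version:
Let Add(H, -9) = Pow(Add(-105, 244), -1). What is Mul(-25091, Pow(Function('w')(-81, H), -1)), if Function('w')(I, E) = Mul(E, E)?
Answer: Rational(-484783211, 1567504) ≈ -309.27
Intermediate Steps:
H = Rational(1252, 139) (H = Add(9, Pow(Add(-105, 244), -1)) = Add(9, Pow(139, -1)) = Add(9, Rational(1, 139)) = Rational(1252, 139) ≈ 9.0072)
Function('w')(I, E) = Pow(E, 2)
Mul(-25091, Pow(Function('w')(-81, H), -1)) = Mul(-25091, Pow(Pow(Rational(1252, 139), 2), -1)) = Mul(-25091, Pow(Rational(1567504, 19321), -1)) = Mul(-25091, Rational(19321, 1567504)) = Rational(-484783211, 1567504)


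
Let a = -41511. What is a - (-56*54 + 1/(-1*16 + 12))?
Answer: -153947/4 ≈ -38487.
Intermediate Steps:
a - (-56*54 + 1/(-1*16 + 12)) = -41511 - (-56*54 + 1/(-1*16 + 12)) = -41511 - (-3024 + 1/(-16 + 12)) = -41511 - (-3024 + 1/(-4)) = -41511 - (-3024 - 1/4) = -41511 - 1*(-12097/4) = -41511 + 12097/4 = -153947/4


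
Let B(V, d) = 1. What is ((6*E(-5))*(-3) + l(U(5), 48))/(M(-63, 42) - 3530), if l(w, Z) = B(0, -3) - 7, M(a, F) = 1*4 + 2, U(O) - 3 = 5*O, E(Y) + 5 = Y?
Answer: -87/1762 ≈ -0.049376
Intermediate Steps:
E(Y) = -5 + Y
U(O) = 3 + 5*O
M(a, F) = 6 (M(a, F) = 4 + 2 = 6)
l(w, Z) = -6 (l(w, Z) = 1 - 7 = -6)
((6*E(-5))*(-3) + l(U(5), 48))/(M(-63, 42) - 3530) = ((6*(-5 - 5))*(-3) - 6)/(6 - 3530) = ((6*(-10))*(-3) - 6)/(-3524) = (-60*(-3) - 6)*(-1/3524) = (180 - 6)*(-1/3524) = 174*(-1/3524) = -87/1762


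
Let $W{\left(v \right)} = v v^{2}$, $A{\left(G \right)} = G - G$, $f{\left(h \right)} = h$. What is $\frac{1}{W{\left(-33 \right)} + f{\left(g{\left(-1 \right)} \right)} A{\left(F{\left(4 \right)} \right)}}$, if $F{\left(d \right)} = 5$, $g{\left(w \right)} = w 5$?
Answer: $- \frac{1}{35937} \approx -2.7826 \cdot 10^{-5}$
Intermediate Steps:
$g{\left(w \right)} = 5 w$
$A{\left(G \right)} = 0$
$W{\left(v \right)} = v^{3}$
$\frac{1}{W{\left(-33 \right)} + f{\left(g{\left(-1 \right)} \right)} A{\left(F{\left(4 \right)} \right)}} = \frac{1}{\left(-33\right)^{3} + 5 \left(-1\right) 0} = \frac{1}{-35937 - 0} = \frac{1}{-35937 + 0} = \frac{1}{-35937} = - \frac{1}{35937}$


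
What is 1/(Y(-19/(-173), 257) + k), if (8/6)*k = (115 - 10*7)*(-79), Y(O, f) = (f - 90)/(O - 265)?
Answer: -91652/244424927 ≈ -0.00037497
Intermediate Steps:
Y(O, f) = (-90 + f)/(-265 + O)
k = -10665/4 (k = 3*((115 - 10*7)*(-79))/4 = 3*((115 - 70)*(-79))/4 = 3*(45*(-79))/4 = (3/4)*(-3555) = -10665/4 ≈ -2666.3)
1/(Y(-19/(-173), 257) + k) = 1/((-90 + 257)/(-265 - 19/(-173)) - 10665/4) = 1/(167/(-265 - 19*(-1/173)) - 10665/4) = 1/(167/(-265 + 19/173) - 10665/4) = 1/(167/(-45826/173) - 10665/4) = 1/(-173/45826*167 - 10665/4) = 1/(-28891/45826 - 10665/4) = 1/(-244424927/91652) = -91652/244424927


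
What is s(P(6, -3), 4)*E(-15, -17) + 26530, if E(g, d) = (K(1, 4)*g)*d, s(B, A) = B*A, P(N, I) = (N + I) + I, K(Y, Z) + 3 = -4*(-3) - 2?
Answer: 26530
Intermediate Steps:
K(Y, Z) = 7 (K(Y, Z) = -3 + (-4*(-3) - 2) = -3 + (12 - 2) = -3 + 10 = 7)
P(N, I) = N + 2*I (P(N, I) = (I + N) + I = N + 2*I)
s(B, A) = A*B
E(g, d) = 7*d*g (E(g, d) = (7*g)*d = 7*d*g)
s(P(6, -3), 4)*E(-15, -17) + 26530 = (4*(6 + 2*(-3)))*(7*(-17)*(-15)) + 26530 = (4*(6 - 6))*1785 + 26530 = (4*0)*1785 + 26530 = 0*1785 + 26530 = 0 + 26530 = 26530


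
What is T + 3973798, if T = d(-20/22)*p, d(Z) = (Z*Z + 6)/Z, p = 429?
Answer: 19852883/5 ≈ 3.9706e+6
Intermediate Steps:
d(Z) = (6 + Z²)/Z (d(Z) = (Z² + 6)/Z = (6 + Z²)/Z)
T = -16107/5 (T = (-20/22 + 6/((-20/22)))*429 = (-20*1/22 + 6/((-20*1/22)))*429 = (-10/11 + 6/(-10/11))*429 = (-10/11 + 6*(-11/10))*429 = (-10/11 - 33/5)*429 = -413/55*429 = -16107/5 ≈ -3221.4)
T + 3973798 = -16107/5 + 3973798 = 19852883/5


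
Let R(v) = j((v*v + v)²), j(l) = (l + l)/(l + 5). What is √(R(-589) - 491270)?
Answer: I*√7067876619971461307624503478/119945854229 ≈ 700.91*I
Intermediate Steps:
j(l) = 2*l/(5 + l) (j(l) = (2*l)/(5 + l) = 2*l/(5 + l))
R(v) = 2*(v + v²)²/(5 + (v + v²)²) (R(v) = 2*(v*v + v)²/(5 + (v*v + v)²) = 2*(v² + v)²/(5 + (v² + v)²) = 2*(v + v²)²/(5 + (v + v²)²))
√(R(-589) - 491270) = √(2*(-589)²*(1 - 589)²/(5 + (-589)²*(1 - 589)²) - 491270) = √(2*346921*(-588)²/(5 + 346921*(-588)²) - 491270) = √(2*346921*345744/(5 + 346921*345744) - 491270) = √(2*346921*345744/(5 + 119945854224) - 491270) = √(2*346921*345744/119945854229 - 491270) = √(2*346921*345744*(1/119945854229) - 491270) = √(239891708448/119945854229 - 491270) = √(-58925559915372382/119945854229) = I*√7067876619971461307624503478/119945854229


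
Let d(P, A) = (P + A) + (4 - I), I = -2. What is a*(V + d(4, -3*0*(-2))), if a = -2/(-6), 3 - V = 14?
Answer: -1/3 ≈ -0.33333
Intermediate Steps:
d(P, A) = 6 + A + P (d(P, A) = (P + A) + (4 - 1*(-2)) = (A + P) + (4 + 2) = (A + P) + 6 = 6 + A + P)
V = -11 (V = 3 - 1*14 = 3 - 14 = -11)
a = 1/3 (a = -2*(-1/6) = 1/3 ≈ 0.33333)
a*(V + d(4, -3*0*(-2))) = (-11 + (6 - 3*0*(-2) + 4))/3 = (-11 + (6 + 0*(-2) + 4))/3 = (-11 + (6 + 0 + 4))/3 = (-11 + 10)/3 = (1/3)*(-1) = -1/3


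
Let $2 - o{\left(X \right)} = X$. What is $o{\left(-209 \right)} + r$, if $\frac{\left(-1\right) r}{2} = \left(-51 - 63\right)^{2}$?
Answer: $-25781$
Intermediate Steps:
$r = -25992$ ($r = - 2 \left(-51 - 63\right)^{2} = - 2 \left(-114\right)^{2} = \left(-2\right) 12996 = -25992$)
$o{\left(X \right)} = 2 - X$
$o{\left(-209 \right)} + r = \left(2 - -209\right) - 25992 = \left(2 + 209\right) - 25992 = 211 - 25992 = -25781$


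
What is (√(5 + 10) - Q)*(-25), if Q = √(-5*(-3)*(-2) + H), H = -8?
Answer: -25*√15 + 25*I*√38 ≈ -96.825 + 154.11*I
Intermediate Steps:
Q = I*√38 (Q = √(-5*(-3)*(-2) - 8) = √(15*(-2) - 8) = √(-30 - 8) = √(-38) = I*√38 ≈ 6.1644*I)
(√(5 + 10) - Q)*(-25) = (√(5 + 10) - I*√38)*(-25) = (√15 - I*√38)*(-25) = -25*√15 + 25*I*√38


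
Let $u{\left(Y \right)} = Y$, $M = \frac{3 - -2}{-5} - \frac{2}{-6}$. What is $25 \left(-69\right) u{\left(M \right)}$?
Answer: $1150$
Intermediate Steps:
$M = - \frac{2}{3}$ ($M = \left(3 + 2\right) \left(- \frac{1}{5}\right) - - \frac{1}{3} = 5 \left(- \frac{1}{5}\right) + \frac{1}{3} = -1 + \frac{1}{3} = - \frac{2}{3} \approx -0.66667$)
$25 \left(-69\right) u{\left(M \right)} = 25 \left(-69\right) \left(- \frac{2}{3}\right) = \left(-1725\right) \left(- \frac{2}{3}\right) = 1150$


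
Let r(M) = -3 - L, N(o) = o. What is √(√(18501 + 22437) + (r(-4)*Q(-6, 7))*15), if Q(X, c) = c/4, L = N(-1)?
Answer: √(-210 + 4*√40938)/2 ≈ 12.241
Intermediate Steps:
L = -1
Q(X, c) = c/4 (Q(X, c) = c*(¼) = c/4)
r(M) = -2 (r(M) = -3 - 1*(-1) = -3 + 1 = -2)
√(√(18501 + 22437) + (r(-4)*Q(-6, 7))*15) = √(√(18501 + 22437) - 7/2*15) = √(√40938 - 2*7/4*15) = √(√40938 - 7/2*15) = √(√40938 - 105/2) = √(-105/2 + √40938)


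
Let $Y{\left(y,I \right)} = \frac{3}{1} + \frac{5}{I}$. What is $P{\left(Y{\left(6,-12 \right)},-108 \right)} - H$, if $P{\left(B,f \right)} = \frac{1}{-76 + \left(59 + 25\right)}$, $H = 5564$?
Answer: $- \frac{44511}{8} \approx -5563.9$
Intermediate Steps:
$Y{\left(y,I \right)} = 3 + \frac{5}{I}$ ($Y{\left(y,I \right)} = 3 \cdot 1 + \frac{5}{I} = 3 + \frac{5}{I}$)
$P{\left(B,f \right)} = \frac{1}{8}$ ($P{\left(B,f \right)} = \frac{1}{-76 + 84} = \frac{1}{8}$)
$P{\left(Y{\left(6,-12 \right)},-108 \right)} - H = \frac{1}{8} - 5564 = - \frac{44511}{8}$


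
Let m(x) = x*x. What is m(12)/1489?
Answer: 144/1489 ≈ 0.096709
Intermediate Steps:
m(x) = x²
m(12)/1489 = 12²/1489 = 144*(1/1489) = 144/1489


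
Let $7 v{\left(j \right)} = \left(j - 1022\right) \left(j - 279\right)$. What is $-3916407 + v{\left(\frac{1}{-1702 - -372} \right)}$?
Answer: $- \frac{47989744057569}{12382300} \approx -3.8757 \cdot 10^{6}$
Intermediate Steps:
$v{\left(j \right)} = \frac{\left(-1022 + j\right) \left(-279 + j\right)}{7}$ ($v{\left(j \right)} = \frac{\left(j - 1022\right) \left(j - 279\right)}{7} = \frac{\left(-1022 + j\right) \left(-279 + j\right)}{7}$)
$-3916407 + v{\left(\frac{1}{-1702 - -372} \right)} = -3916407 + \left(40734 - \frac{1301}{7 \left(-1702 - -372\right)} + \frac{\left(\frac{1}{-1702 - -372}\right)^{2}}{7}\right) = -3916407 + \left(40734 - \frac{1301}{7 \left(-1702 + 372\right)} + \frac{\left(\frac{1}{-1702 + 372}\right)^{2}}{7}\right) = -3916407 + \left(40734 - \frac{1301}{7 \left(-1330\right)} + \frac{\left(\frac{1}{-1330}\right)^{2}}{7}\right) = -3916407 + \left(40734 - - \frac{1301}{9310} + \frac{\left(- \frac{1}{1330}\right)^{2}}{7}\right) = -3916407 + \left(40734 + \frac{1301}{9310} + \frac{1}{7} \cdot \frac{1}{1768900}\right) = -3916407 + \left(40734 + \frac{1301}{9310} + \frac{1}{12382300}\right) = -3916407 + \frac{504382338531}{12382300} = - \frac{47989744057569}{12382300}$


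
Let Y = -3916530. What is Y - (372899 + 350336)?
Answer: -4639765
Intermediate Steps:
Y - (372899 + 350336) = -3916530 - (372899 + 350336) = -3916530 - 1*723235 = -3916530 - 723235 = -4639765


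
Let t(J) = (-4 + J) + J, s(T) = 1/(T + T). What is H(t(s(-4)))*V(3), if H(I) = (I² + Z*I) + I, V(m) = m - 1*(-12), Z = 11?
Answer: -7905/16 ≈ -494.06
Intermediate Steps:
V(m) = 12 + m (V(m) = m + 12 = 12 + m)
s(T) = 1/(2*T)
t(J) = -4 + 2*J
H(I) = I² + 12*I (H(I) = (I² + 11*I) + I = I² + 12*I)
H(t(s(-4)))*V(3) = ((-4 + 2*((½)/(-4)))*(12 + (-4 + 2*((½)/(-4)))))*(12 + 3) = ((-4 + 2*((½)*(-¼)))*(12 + (-4 + 2*((½)*(-¼)))))*15 = ((-4 + 2*(-⅛))*(12 + (-4 + 2*(-⅛))))*15 = ((-4 - ¼)*(12 + (-4 - ¼)))*15 = -17*(12 - 17/4)/4*15 = -17/4*31/4*15 = -527/16*15 = -7905/16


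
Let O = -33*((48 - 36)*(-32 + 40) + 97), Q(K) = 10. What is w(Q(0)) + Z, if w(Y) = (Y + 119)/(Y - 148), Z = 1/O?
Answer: -273913/292974 ≈ -0.93494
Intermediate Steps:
O = -6369 (O = -33*(12*8 + 97) = -33*(96 + 97) = -33*193 = -6369)
Z = -1/6369 (Z = 1/(-6369) = -1/6369 ≈ -0.00015701)
w(Y) = (119 + Y)/(-148 + Y)
w(Q(0)) + Z = (119 + 10)/(-148 + 10) - 1/6369 = 129/(-138) - 1/6369 = -1/138*129 - 1/6369 = -43/46 - 1/6369 = -273913/292974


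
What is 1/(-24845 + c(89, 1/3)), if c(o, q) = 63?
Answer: -1/24782 ≈ -4.0352e-5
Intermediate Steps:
1/(-24845 + c(89, 1/3)) = 1/(-24845 + 63) = 1/(-24782) = -1/24782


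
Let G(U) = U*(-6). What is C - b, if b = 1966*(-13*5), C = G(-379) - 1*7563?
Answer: 122501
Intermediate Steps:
G(U) = -6*U
C = -5289 (C = -6*(-379) - 1*7563 = 2274 - 7563 = -5289)
b = -127790 (b = 1966*(-65) = -127790)
C - b = -5289 - 1*(-127790) = -5289 + 127790 = 122501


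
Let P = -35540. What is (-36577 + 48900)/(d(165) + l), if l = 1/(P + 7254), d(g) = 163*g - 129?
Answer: 348568378/757103075 ≈ 0.46040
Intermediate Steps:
d(g) = -129 + 163*g
l = -1/28286 (l = 1/(-35540 + 7254) = 1/(-28286) = -1/28286 ≈ -3.5353e-5)
(-36577 + 48900)/(d(165) + l) = (-36577 + 48900)/((-129 + 163*165) - 1/28286) = 12323/((-129 + 26895) - 1/28286) = 12323/(26766 - 1/28286) = 12323/(757103075/28286) = 12323*(28286/757103075) = 348568378/757103075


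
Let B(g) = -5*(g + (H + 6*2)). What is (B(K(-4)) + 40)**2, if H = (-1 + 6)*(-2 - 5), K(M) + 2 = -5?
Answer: 36100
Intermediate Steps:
K(M) = -7 (K(M) = -2 - 5 = -7)
H = -35 (H = 5*(-7) = -35)
B(g) = 115 - 5*g (B(g) = -5*(g + (-35 + 6*2)) = -5*(g + (-35 + 12)) = -5*(g - 23) = -5*(-23 + g) = 115 - 5*g)
(B(K(-4)) + 40)**2 = ((115 - 5*(-7)) + 40)**2 = ((115 + 35) + 40)**2 = (150 + 40)**2 = 190**2 = 36100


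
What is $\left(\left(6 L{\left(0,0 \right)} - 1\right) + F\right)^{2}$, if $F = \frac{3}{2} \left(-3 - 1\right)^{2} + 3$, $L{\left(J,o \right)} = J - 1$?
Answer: $400$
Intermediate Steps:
$L{\left(J,o \right)} = -1 + J$
$F = 27$ ($F = 3 \cdot \frac{1}{2} \left(-4\right)^{2} + 3 = \frac{3}{2} \cdot 16 + 3 = 24 + 3 = 27$)
$\left(\left(6 L{\left(0,0 \right)} - 1\right) + F\right)^{2} = \left(\left(6 \left(-1 + 0\right) - 1\right) + 27\right)^{2} = \left(\left(6 \left(-1\right) - 1\right) + 27\right)^{2} = \left(\left(-6 - 1\right) + 27\right)^{2} = \left(-7 + 27\right)^{2} = 20^{2} = 400$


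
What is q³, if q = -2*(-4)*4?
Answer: 32768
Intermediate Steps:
q = 32 (q = 8*4 = 32)
q³ = 32³ = 32768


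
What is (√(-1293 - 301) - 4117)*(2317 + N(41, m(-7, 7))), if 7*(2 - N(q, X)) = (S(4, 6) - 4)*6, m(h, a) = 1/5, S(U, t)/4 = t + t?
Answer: -65744373/7 + 15969*I*√1594/7 ≈ -9.392e+6 + 91080.0*I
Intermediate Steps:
S(U, t) = 8*t (S(U, t) = 4*(t + t) = 4*(2*t) = 8*t)
m(h, a) = ⅕
N(q, X) = -250/7 (N(q, X) = 2 - (8*6 - 4)*6/7 = 2 - (48 - 4)*6/7 = 2 - 44*6/7 = 2 - ⅐*264 = 2 - 264/7 = -250/7)
(√(-1293 - 301) - 4117)*(2317 + N(41, m(-7, 7))) = (√(-1293 - 301) - 4117)*(2317 - 250/7) = (√(-1594) - 4117)*(15969/7) = (I*√1594 - 4117)*(15969/7) = (-4117 + I*√1594)*(15969/7) = -65744373/7 + 15969*I*√1594/7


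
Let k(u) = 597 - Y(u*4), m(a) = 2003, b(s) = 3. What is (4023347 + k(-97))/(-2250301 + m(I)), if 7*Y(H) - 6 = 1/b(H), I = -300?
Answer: -84502805/47214258 ≈ -1.7898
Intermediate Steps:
Y(H) = 19/21 (Y(H) = 6/7 + (⅐)/3 = 6/7 + (⅐)*(⅓) = 6/7 + 1/21 = 19/21)
k(u) = 12518/21 (k(u) = 597 - 1*19/21 = 597 - 19/21 = 12518/21)
(4023347 + k(-97))/(-2250301 + m(I)) = (4023347 + 12518/21)/(-2250301 + 2003) = (84502805/21)/(-2248298) = (84502805/21)*(-1/2248298) = -84502805/47214258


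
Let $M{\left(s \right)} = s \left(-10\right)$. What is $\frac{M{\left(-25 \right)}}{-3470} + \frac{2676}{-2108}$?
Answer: $- \frac{245318}{182869} \approx -1.3415$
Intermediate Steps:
$M{\left(s \right)} = - 10 s$
$\frac{M{\left(-25 \right)}}{-3470} + \frac{2676}{-2108} = \frac{\left(-10\right) \left(-25\right)}{-3470} + \frac{2676}{-2108} = 250 \left(- \frac{1}{3470}\right) + 2676 \left(- \frac{1}{2108}\right) = - \frac{25}{347} - \frac{669}{527} = - \frac{245318}{182869}$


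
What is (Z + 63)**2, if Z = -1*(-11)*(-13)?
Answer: 6400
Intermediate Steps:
Z = -143 (Z = 11*(-13) = -143)
(Z + 63)**2 = (-143 + 63)**2 = (-80)**2 = 6400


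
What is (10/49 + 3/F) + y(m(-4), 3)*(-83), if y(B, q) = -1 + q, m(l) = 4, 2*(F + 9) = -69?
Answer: -235694/1421 ≈ -165.86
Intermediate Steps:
F = -87/2 (F = -9 + (½)*(-69) = -9 - 69/2 = -87/2 ≈ -43.500)
(10/49 + 3/F) + y(m(-4), 3)*(-83) = (10/49 + 3/(-87/2)) + (-1 + 3)*(-83) = (10*(1/49) + 3*(-2/87)) + 2*(-83) = (10/49 - 2/29) - 166 = 192/1421 - 166 = -235694/1421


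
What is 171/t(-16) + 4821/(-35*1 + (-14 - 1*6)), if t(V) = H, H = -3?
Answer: -7956/55 ≈ -144.65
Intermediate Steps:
t(V) = -3
171/t(-16) + 4821/(-35*1 + (-14 - 1*6)) = 171/(-3) + 4821/(-35*1 + (-14 - 1*6)) = 171*(-1/3) + 4821/(-35 + (-14 - 6)) = -57 + 4821/(-35 - 20) = -57 + 4821/(-55) = -57 + 4821*(-1/55) = -57 - 4821/55 = -7956/55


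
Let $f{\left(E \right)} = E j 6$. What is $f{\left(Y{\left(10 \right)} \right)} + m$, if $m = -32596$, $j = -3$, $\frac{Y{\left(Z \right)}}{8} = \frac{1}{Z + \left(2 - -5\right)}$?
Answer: $- \frac{554276}{17} \approx -32604.0$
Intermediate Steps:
$Y{\left(Z \right)} = \frac{8}{7 + Z}$ ($Y{\left(Z \right)} = \frac{8}{Z + \left(2 - -5\right)} = \frac{8}{Z + \left(2 + 5\right)} = \frac{8}{Z + 7} = \frac{8}{7 + Z}$)
$f{\left(E \right)} = - 18 E$ ($f{\left(E \right)} = E \left(-3\right) 6 = - 3 E 6 = - 18 E$)
$f{\left(Y{\left(10 \right)} \right)} + m = - 18 \frac{8}{7 + 10} - 32596 = - 18 \cdot \frac{8}{17} - 32596 = - 18 \cdot 8 \cdot \frac{1}{17} - 32596 = \left(-18\right) \frac{8}{17} - 32596 = - \frac{144}{17} - 32596 = - \frac{554276}{17}$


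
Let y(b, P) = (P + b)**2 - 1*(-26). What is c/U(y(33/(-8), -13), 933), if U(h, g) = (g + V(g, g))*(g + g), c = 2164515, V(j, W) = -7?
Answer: 721505/575972 ≈ 1.2527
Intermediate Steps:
y(b, P) = 26 + (P + b)**2 (y(b, P) = (P + b)**2 + 26 = 26 + (P + b)**2)
U(h, g) = 2*g*(-7 + g) (U(h, g) = (g - 7)*(g + g) = (-7 + g)*(2*g) = 2*g*(-7 + g))
c/U(y(33/(-8), -13), 933) = 2164515/((2*933*(-7 + 933))) = 2164515/((2*933*926)) = 2164515/1727916 = 2164515*(1/1727916) = 721505/575972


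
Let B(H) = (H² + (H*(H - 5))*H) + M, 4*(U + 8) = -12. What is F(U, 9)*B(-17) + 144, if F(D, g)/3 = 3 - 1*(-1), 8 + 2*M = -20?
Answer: -72852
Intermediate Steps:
M = -14 (M = -4 + (½)*(-20) = -4 - 10 = -14)
U = -11 (U = -8 + (¼)*(-12) = -8 - 3 = -11)
F(D, g) = 12 (F(D, g) = 3*(3 - 1*(-1)) = 3*(3 + 1) = 3*4 = 12)
B(H) = -14 + H² + H²*(-5 + H) (B(H) = (H² + (H*(H - 5))*H) - 14 = (H² + (H*(-5 + H))*H) - 14 = (H² + H²*(-5 + H)) - 14 = -14 + H² + H²*(-5 + H))
F(U, 9)*B(-17) + 144 = 12*(-14 + (-17)³ - 4*(-17)²) + 144 = 12*(-14 - 4913 - 4*289) + 144 = 12*(-14 - 4913 - 1156) + 144 = 12*(-6083) + 144 = -72996 + 144 = -72852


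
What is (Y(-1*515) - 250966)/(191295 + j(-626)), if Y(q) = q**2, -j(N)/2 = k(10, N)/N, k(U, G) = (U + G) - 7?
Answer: 4463067/59874712 ≈ 0.074540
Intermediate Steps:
k(U, G) = -7 + G + U (k(U, G) = (G + U) - 7 = -7 + G + U)
j(N) = -2*(3 + N)/N (j(N) = -2*(-7 + N + 10)/N = -2*(3 + N)/N)
(Y(-1*515) - 250966)/(191295 + j(-626)) = ((-1*515)**2 - 250966)/(191295 + (-2 - 6/(-626))) = ((-515)**2 - 250966)/(191295 + (-2 - 6*(-1/626))) = (265225 - 250966)/(191295 + (-2 + 3/313)) = 14259/(191295 - 623/313) = 14259/(59874712/313) = 14259*(313/59874712) = 4463067/59874712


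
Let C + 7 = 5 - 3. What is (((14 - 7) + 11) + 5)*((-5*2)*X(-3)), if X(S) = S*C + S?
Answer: -2760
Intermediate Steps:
C = -5 (C = -7 + (5 - 3) = -7 + 2 = -5)
X(S) = -4*S (X(S) = S*(-5) + S = -5*S + S = -4*S)
(((14 - 7) + 11) + 5)*((-5*2)*X(-3)) = (((14 - 7) + 11) + 5)*((-5*2)*(-4*(-3))) = ((7 + 11) + 5)*(-10*12) = (18 + 5)*(-120) = 23*(-120) = -2760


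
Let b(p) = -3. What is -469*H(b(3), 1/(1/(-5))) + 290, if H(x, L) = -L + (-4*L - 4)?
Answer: -9559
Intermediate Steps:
H(x, L) = -4 - 5*L (H(x, L) = -L + (-4 - 4*L) = -4 - 5*L)
-469*H(b(3), 1/(1/(-5))) + 290 = -469*(-4 - 5/(1/(-5))) + 290 = -469*(-4 - 5/(-1/5)) + 290 = -469*(-4 - 5*(-5)) + 290 = -469*(-4 + 25) + 290 = -469*21 + 290 = -9849 + 290 = -9559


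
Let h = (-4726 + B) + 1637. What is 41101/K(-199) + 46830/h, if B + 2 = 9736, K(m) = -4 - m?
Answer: 18816533/86385 ≈ 217.82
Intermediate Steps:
B = 9734 (B = -2 + 9736 = 9734)
h = 6645 (h = (-4726 + 9734) + 1637 = 5008 + 1637 = 6645)
41101/K(-199) + 46830/h = 41101/(-4 - 1*(-199)) + 46830/6645 = 41101/(-4 + 199) + 46830*(1/6645) = 41101/195 + 3122/443 = 18816533/86385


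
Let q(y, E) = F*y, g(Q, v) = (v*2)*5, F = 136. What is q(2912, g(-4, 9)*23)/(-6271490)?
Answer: -198016/3135745 ≈ -0.063148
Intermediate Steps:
g(Q, v) = 10*v (g(Q, v) = (2*v)*5 = 10*v)
q(y, E) = 136*y
q(2912, g(-4, 9)*23)/(-6271490) = (136*2912)/(-6271490) = 396032*(-1/6271490) = -198016/3135745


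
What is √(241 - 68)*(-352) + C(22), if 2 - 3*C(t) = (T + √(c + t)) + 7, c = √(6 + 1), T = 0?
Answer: -5/3 - 352*√173 - √(22 + √7)/3 ≈ -4633.2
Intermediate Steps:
c = √7 ≈ 2.6458
C(t) = -5/3 - √(t + √7)/3 (C(t) = ⅔ - ((0 + √(√7 + t)) + 7)/3 = ⅔ - ((0 + √(t + √7)) + 7)/3 = ⅔ - (√(t + √7) + 7)/3 = ⅔ - (7 + √(t + √7))/3 = ⅔ + (-7/3 - √(t + √7)/3) = -5/3 - √(t + √7)/3)
√(241 - 68)*(-352) + C(22) = √(241 - 68)*(-352) + (-5/3 - √(22 + √7)/3) = √173*(-352) + (-5/3 - √(22 + √7)/3) = -352*√173 + (-5/3 - √(22 + √7)/3) = -5/3 - 352*√173 - √(22 + √7)/3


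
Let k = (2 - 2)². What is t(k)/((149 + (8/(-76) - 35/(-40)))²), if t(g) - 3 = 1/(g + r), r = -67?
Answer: 184832/1388897203 ≈ 0.00013308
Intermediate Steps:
k = 0 (k = 0² = 0)
t(g) = 3 + 1/(-67 + g) (t(g) = 3 + 1/(g - 67) = 3 + 1/(-67 + g))
t(k)/((149 + (8/(-76) - 35/(-40)))²) = ((-200 + 3*0)/(-67 + 0))/((149 + (8/(-76) - 35/(-40)))²) = ((-200 + 0)/(-67))/((149 + (8*(-1/76) - 35*(-1/40)))²) = (-1/67*(-200))/((149 + (-2/19 + 7/8))²) = 200/(67*((149 + 117/152)²)) = 200/(67*((22765/152)²)) = 200/(67*(518245225/23104)) = (200/67)*(23104/518245225) = 184832/1388897203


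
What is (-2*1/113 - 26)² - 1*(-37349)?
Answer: 485552981/12769 ≈ 38026.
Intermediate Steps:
(-2*1/113 - 26)² - 1*(-37349) = (-2*1/113 - 26)² + 37349 = (-2/113 - 26)² + 37349 = (-2940/113)² + 37349 = 8643600/12769 + 37349 = 485552981/12769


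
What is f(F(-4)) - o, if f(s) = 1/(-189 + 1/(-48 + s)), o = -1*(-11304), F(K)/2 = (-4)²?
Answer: -34194616/3025 ≈ -11304.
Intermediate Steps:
F(K) = 32 (F(K) = 2*(-4)² = 2*16 = 32)
o = 11304
f(F(-4)) - o = (48 - 1*32)/(-9073 + 189*32) - 1*11304 = (48 - 32)/(-9073 + 6048) - 11304 = 16/(-3025) - 11304 = -1/3025*16 - 11304 = -16/3025 - 11304 = -34194616/3025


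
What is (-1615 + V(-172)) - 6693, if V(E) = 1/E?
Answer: -1428977/172 ≈ -8308.0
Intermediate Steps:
(-1615 + V(-172)) - 6693 = (-1615 + 1/(-172)) - 6693 = (-1615 - 1/172) - 6693 = -277781/172 - 6693 = -1428977/172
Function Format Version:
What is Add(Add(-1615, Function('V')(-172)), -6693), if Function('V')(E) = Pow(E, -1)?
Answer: Rational(-1428977, 172) ≈ -8308.0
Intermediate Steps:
Add(Add(-1615, Function('V')(-172)), -6693) = Add(Add(-1615, Pow(-172, -1)), -6693) = Add(Add(-1615, Rational(-1, 172)), -6693) = Add(Rational(-277781, 172), -6693) = Rational(-1428977, 172)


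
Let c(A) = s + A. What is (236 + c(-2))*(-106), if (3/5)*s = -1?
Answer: -73882/3 ≈ -24627.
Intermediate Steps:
s = -5/3 (s = (5/3)*(-1) = -5/3 ≈ -1.6667)
c(A) = -5/3 + A
(236 + c(-2))*(-106) = (236 + (-5/3 - 2))*(-106) = (236 - 11/3)*(-106) = (697/3)*(-106) = -73882/3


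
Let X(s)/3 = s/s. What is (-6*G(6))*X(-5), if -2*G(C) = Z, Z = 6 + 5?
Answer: 99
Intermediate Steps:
X(s) = 3 (X(s) = 3*(s/s) = 3*1 = 3)
Z = 11
G(C) = -11/2 (G(C) = -½*11 = -11/2)
(-6*G(6))*X(-5) = -6*(-11/2)*3 = 33*3 = 99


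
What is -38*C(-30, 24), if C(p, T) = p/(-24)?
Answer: -95/2 ≈ -47.500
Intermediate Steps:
C(p, T) = -p/24 (C(p, T) = p*(-1/24) = -p/24)
-38*C(-30, 24) = -(-19)*(-30)/12 = -38*5/4 = -95/2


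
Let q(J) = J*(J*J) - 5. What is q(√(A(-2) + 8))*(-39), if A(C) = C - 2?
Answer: -117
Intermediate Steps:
A(C) = -2 + C
q(J) = -5 + J³ (q(J) = J*J² - 5 = J³ - 5 = -5 + J³)
q(√(A(-2) + 8))*(-39) = (-5 + (√((-2 - 2) + 8))³)*(-39) = (-5 + (√(-4 + 8))³)*(-39) = (-5 + (√4)³)*(-39) = (-5 + 2³)*(-39) = (-5 + 8)*(-39) = 3*(-39) = -117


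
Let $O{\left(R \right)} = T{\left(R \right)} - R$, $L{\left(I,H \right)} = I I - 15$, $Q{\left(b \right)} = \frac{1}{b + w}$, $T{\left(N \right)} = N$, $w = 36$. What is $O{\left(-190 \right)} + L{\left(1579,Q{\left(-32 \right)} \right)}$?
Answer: $2493226$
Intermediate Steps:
$Q{\left(b \right)} = \frac{1}{36 + b}$ ($Q{\left(b \right)} = \frac{1}{b + 36} = \frac{1}{36 + b}$)
$L{\left(I,H \right)} = -15 + I^{2}$ ($L{\left(I,H \right)} = I^{2} - 15 = -15 + I^{2}$)
$O{\left(R \right)} = 0$ ($O{\left(R \right)} = R - R = 0$)
$O{\left(-190 \right)} + L{\left(1579,Q{\left(-32 \right)} \right)} = 0 - \left(15 - 1579^{2}\right) = 0 + \left(-15 + 2493241\right) = 0 + 2493226 = 2493226$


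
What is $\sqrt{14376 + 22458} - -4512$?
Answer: $4512 + \sqrt{36834} \approx 4703.9$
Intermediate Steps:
$\sqrt{14376 + 22458} - -4512 = \sqrt{36834} + 4512 = 4512 + \sqrt{36834}$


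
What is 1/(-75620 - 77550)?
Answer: -1/153170 ≈ -6.5287e-6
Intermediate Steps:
1/(-75620 - 77550) = 1/(-153170) = -1/153170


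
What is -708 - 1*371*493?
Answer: -183611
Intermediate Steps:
-708 - 1*371*493 = -708 - 371*493 = -708 - 182903 = -183611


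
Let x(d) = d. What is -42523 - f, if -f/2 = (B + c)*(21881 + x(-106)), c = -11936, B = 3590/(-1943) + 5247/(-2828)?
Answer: -21323800293263/41006 ≈ -5.2002e+8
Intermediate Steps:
B = -20347441/5494804 (B = 3590*(-1/1943) + 5247*(-1/2828) = -3590/1943 - 5247/2828 = -20347441/5494804 ≈ -3.7030)
f = 21322056595125/41006 (f = -2*(-20347441/5494804 - 11936)*(21881 - 106) = -(-65606327985)*21775/2747402 = -2*(-21322056595125/82012) = 21322056595125/41006 ≈ 5.1997e+8)
-42523 - f = -42523 - 1*21322056595125/41006 = -42523 - 21322056595125/41006 = -21323800293263/41006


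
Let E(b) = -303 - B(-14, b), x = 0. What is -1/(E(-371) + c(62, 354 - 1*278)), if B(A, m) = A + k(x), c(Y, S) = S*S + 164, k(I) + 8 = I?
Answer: -1/5659 ≈ -0.00017671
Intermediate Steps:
k(I) = -8 + I
c(Y, S) = 164 + S**2 (c(Y, S) = S**2 + 164 = 164 + S**2)
B(A, m) = -8 + A (B(A, m) = A + (-8 + 0) = A - 8 = -8 + A)
E(b) = -281 (E(b) = -303 - (-8 - 14) = -303 - 1*(-22) = -303 + 22 = -281)
-1/(E(-371) + c(62, 354 - 1*278)) = -1/(-281 + (164 + (354 - 1*278)**2)) = -1/(-281 + (164 + (354 - 278)**2)) = -1/(-281 + (164 + 76**2)) = -1/(-281 + (164 + 5776)) = -1/(-281 + 5940) = -1/5659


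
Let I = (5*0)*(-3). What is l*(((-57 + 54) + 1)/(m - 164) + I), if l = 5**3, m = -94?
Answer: 125/129 ≈ 0.96899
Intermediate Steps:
l = 125
I = 0 (I = 0*(-3) = 0)
l*(((-57 + 54) + 1)/(m - 164) + I) = 125*(((-57 + 54) + 1)/(-94 - 164) + 0) = 125*((-3 + 1)/(-258) + 0) = 125*(-2*(-1/258) + 0) = 125*(1/129 + 0) = 125*(1/129) = 125/129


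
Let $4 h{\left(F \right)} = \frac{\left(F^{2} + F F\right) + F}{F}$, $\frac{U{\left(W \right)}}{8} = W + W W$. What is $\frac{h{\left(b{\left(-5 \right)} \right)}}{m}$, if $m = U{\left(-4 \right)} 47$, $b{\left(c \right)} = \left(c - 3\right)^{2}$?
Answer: $\frac{43}{6016} \approx 0.0071476$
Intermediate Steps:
$b{\left(c \right)} = \left(-3 + c\right)^{2}$
$U{\left(W \right)} = 8 W + 8 W^{2}$ ($U{\left(W \right)} = 8 \left(W + W W\right) = 8 \left(W + W^{2}\right) = 8 W + 8 W^{2}$)
$h{\left(F \right)} = \frac{F + 2 F^{2}}{4 F}$ ($h{\left(F \right)} = \frac{\left(\left(F^{2} + F F\right) + F\right) \frac{1}{F}}{4} = \frac{\left(\left(F^{2} + F^{2}\right) + F\right) \frac{1}{F}}{4} = \frac{\left(2 F^{2} + F\right) \frac{1}{F}}{4} = \frac{\left(F + 2 F^{2}\right) \frac{1}{F}}{4} = \frac{\frac{1}{F} \left(F + 2 F^{2}\right)}{4} = \frac{F + 2 F^{2}}{4 F}$)
$m = 4512$ ($m = 8 \left(-4\right) \left(1 - 4\right) 47 = 8 \left(-4\right) \left(-3\right) 47 = 96 \cdot 47 = 4512$)
$\frac{h{\left(b{\left(-5 \right)} \right)}}{m} = \frac{\frac{1}{4} + \frac{\left(-3 - 5\right)^{2}}{2}}{4512} = \left(\frac{1}{4} + \frac{\left(-8\right)^{2}}{2}\right) \frac{1}{4512} = \left(\frac{1}{4} + \frac{1}{2} \cdot 64\right) \frac{1}{4512} = \left(\frac{1}{4} + 32\right) \frac{1}{4512} = \frac{129}{4} \cdot \frac{1}{4512} = \frac{43}{6016}$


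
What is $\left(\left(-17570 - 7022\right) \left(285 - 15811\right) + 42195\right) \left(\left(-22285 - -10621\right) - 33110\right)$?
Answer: $-17097291600338$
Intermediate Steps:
$\left(\left(-17570 - 7022\right) \left(285 - 15811\right) + 42195\right) \left(\left(-22285 - -10621\right) - 33110\right) = \left(\left(-24592\right) \left(-15526\right) + 42195\right) \left(\left(-22285 + 10621\right) - 33110\right) = \left(381815392 + 42195\right) \left(-11664 - 33110\right) = 381857587 \left(-44774\right) = -17097291600338$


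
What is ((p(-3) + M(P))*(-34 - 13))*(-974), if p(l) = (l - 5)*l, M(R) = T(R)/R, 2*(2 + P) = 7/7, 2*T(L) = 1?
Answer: 3250238/3 ≈ 1.0834e+6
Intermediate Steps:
T(L) = ½ (T(L) = (½)*1 = ½)
P = -3/2 (P = -2 + (7/7)/2 = -2 + (7*(⅐))/2 = -2 + (½)*1 = -2 + ½ = -3/2 ≈ -1.5000)
M(R) = 1/(2*R)
p(l) = l*(-5 + l) (p(l) = (-5 + l)*l = l*(-5 + l))
((p(-3) + M(P))*(-34 - 13))*(-974) = ((-3*(-5 - 3) + 1/(2*(-3/2)))*(-34 - 13))*(-974) = ((-3*(-8) + (½)*(-⅔))*(-47))*(-974) = ((24 - ⅓)*(-47))*(-974) = ((71/3)*(-47))*(-974) = -3337/3*(-974) = 3250238/3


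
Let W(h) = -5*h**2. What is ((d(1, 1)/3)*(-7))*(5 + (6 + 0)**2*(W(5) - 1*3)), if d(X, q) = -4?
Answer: -128884/3 ≈ -42961.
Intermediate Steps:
((d(1, 1)/3)*(-7))*(5 + (6 + 0)**2*(W(5) - 1*3)) = (-4/3*(-7))*(5 + (6 + 0)**2*(-5*5**2 - 1*3)) = (-4*1/3*(-7))*(5 + 6**2*(-5*25 - 3)) = (-4/3*(-7))*(5 + 36*(-125 - 3)) = 28*(5 + 36*(-128))/3 = 28*(5 - 4608)/3 = (28/3)*(-4603) = -128884/3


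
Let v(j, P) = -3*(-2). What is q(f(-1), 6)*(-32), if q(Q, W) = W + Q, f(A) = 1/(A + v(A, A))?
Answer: -992/5 ≈ -198.40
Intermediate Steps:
v(j, P) = 6
f(A) = 1/(6 + A) (f(A) = 1/(A + 6) = 1/(6 + A))
q(Q, W) = Q + W
q(f(-1), 6)*(-32) = (1/(6 - 1) + 6)*(-32) = (1/5 + 6)*(-32) = (⅕ + 6)*(-32) = (31/5)*(-32) = -992/5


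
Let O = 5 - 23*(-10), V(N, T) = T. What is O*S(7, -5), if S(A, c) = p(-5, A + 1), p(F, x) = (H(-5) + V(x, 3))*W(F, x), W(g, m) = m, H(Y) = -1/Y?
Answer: 6016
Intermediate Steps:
O = 235 (O = 5 + 230 = 235)
p(F, x) = 16*x/5 (p(F, x) = (-1/(-5) + 3)*x = (-1*(-⅕) + 3)*x = (⅕ + 3)*x = 16*x/5)
S(A, c) = 16/5 + 16*A/5 (S(A, c) = 16*(A + 1)/5 = 16*(1 + A)/5 = 16/5 + 16*A/5)
O*S(7, -5) = 235*(16/5 + (16/5)*7) = 235*(16/5 + 112/5) = 235*(128/5) = 6016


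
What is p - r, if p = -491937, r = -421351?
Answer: -70586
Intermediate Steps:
p - r = -491937 - 1*(-421351) = -491937 + 421351 = -70586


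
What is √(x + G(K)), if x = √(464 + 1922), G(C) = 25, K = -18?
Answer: √(25 + √2386) ≈ 8.5934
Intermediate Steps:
x = √2386 ≈ 48.847
√(x + G(K)) = √(√2386 + 25) = √(25 + √2386)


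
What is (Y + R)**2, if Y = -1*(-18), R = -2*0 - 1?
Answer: 289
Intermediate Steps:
R = -1 (R = 0 - 1 = -1)
Y = 18
(Y + R)**2 = (18 - 1)**2 = 17**2 = 289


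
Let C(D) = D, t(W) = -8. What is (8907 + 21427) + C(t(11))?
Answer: 30326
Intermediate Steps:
(8907 + 21427) + C(t(11)) = (8907 + 21427) - 8 = 30334 - 8 = 30326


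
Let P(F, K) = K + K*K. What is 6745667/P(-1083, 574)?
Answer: 6745667/330050 ≈ 20.438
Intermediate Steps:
P(F, K) = K + K²
6745667/P(-1083, 574) = 6745667/((574*(1 + 574))) = 6745667/((574*575)) = 6745667/330050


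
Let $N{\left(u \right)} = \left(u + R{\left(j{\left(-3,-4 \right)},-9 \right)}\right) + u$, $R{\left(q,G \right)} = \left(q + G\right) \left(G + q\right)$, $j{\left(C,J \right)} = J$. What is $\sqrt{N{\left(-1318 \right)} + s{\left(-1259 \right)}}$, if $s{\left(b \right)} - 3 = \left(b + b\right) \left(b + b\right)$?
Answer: $2 \sqrt{1584465} \approx 2517.5$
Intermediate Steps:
$s{\left(b \right)} = 3 + 4 b^{2}$ ($s{\left(b \right)} = 3 + \left(b + b\right) \left(b + b\right) = 3 + 2 b 2 b = 3 + 4 b^{2}$)
$R{\left(q,G \right)} = \left(G + q\right)^{2}$ ($R{\left(q,G \right)} = \left(G + q\right) \left(G + q\right) = \left(G + q\right)^{2}$)
$N{\left(u \right)} = 169 + 2 u$ ($N{\left(u \right)} = \left(u + \left(-9 - 4\right)^{2}\right) + u = \left(u + \left(-13\right)^{2}\right) + u = \left(u + 169\right) + u = \left(169 + u\right) + u = 169 + 2 u$)
$\sqrt{N{\left(-1318 \right)} + s{\left(-1259 \right)}} = \sqrt{\left(169 + 2 \left(-1318\right)\right) + \left(3 + 4 \left(-1259\right)^{2}\right)} = \sqrt{\left(169 - 2636\right) + \left(3 + 4 \cdot 1585081\right)} = \sqrt{-2467 + \left(3 + 6340324\right)} = \sqrt{-2467 + 6340327} = \sqrt{6337860} = 2 \sqrt{1584465}$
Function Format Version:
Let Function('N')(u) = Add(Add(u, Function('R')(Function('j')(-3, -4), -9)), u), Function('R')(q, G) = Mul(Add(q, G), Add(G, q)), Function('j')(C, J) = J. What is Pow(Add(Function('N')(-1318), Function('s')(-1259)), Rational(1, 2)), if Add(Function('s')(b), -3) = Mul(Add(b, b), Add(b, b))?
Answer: Mul(2, Pow(1584465, Rational(1, 2))) ≈ 2517.5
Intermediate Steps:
Function('s')(b) = Add(3, Mul(4, Pow(b, 2))) (Function('s')(b) = Add(3, Mul(Add(b, b), Add(b, b))) = Add(3, Mul(Mul(2, b), Mul(2, b))) = Add(3, Mul(4, Pow(b, 2))))
Function('R')(q, G) = Pow(Add(G, q), 2) (Function('R')(q, G) = Mul(Add(G, q), Add(G, q)) = Pow(Add(G, q), 2))
Function('N')(u) = Add(169, Mul(2, u)) (Function('N')(u) = Add(Add(u, Pow(Add(-9, -4), 2)), u) = Add(Add(u, Pow(-13, 2)), u) = Add(Add(u, 169), u) = Add(Add(169, u), u) = Add(169, Mul(2, u)))
Pow(Add(Function('N')(-1318), Function('s')(-1259)), Rational(1, 2)) = Pow(Add(Add(169, Mul(2, -1318)), Add(3, Mul(4, Pow(-1259, 2)))), Rational(1, 2)) = Pow(Add(Add(169, -2636), Add(3, Mul(4, 1585081))), Rational(1, 2)) = Pow(Add(-2467, Add(3, 6340324)), Rational(1, 2)) = Pow(Add(-2467, 6340327), Rational(1, 2)) = Pow(6337860, Rational(1, 2)) = Mul(2, Pow(1584465, Rational(1, 2)))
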